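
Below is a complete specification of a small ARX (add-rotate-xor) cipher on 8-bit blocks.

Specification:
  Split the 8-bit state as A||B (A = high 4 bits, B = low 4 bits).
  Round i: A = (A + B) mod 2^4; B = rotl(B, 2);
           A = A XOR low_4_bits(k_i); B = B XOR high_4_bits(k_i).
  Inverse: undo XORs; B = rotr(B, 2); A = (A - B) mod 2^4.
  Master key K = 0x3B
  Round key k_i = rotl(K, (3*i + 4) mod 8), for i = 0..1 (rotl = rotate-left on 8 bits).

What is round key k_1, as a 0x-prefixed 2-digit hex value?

K = 0x3B
k_0 = rotl(K, (3*0+4) mod 8) = rotl(K, 4) = 0xB3
k_1 = rotl(K, (3*1+4) mod 8) = rotl(K, 7) = 0x9D

0x9D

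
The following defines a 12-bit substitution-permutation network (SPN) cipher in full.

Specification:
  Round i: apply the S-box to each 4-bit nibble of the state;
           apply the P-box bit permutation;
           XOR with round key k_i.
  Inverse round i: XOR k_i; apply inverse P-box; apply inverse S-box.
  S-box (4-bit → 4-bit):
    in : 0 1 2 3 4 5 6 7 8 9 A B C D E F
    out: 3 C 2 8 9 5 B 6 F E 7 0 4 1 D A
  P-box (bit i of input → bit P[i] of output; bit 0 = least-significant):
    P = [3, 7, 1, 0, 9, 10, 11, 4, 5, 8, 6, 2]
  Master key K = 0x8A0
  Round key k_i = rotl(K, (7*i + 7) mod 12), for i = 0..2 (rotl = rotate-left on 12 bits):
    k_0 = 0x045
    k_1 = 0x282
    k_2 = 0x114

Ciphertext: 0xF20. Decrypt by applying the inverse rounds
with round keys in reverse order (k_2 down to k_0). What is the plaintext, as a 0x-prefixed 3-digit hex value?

s_0 = ciphertext = 0xF20
s_1 = InvRound(s_0, k_2) = 0x48B
s_2 = InvRound(s_1, k_1) = 0xB04
s_3 = InvRound(s_2, k_0) = 0x753

0x753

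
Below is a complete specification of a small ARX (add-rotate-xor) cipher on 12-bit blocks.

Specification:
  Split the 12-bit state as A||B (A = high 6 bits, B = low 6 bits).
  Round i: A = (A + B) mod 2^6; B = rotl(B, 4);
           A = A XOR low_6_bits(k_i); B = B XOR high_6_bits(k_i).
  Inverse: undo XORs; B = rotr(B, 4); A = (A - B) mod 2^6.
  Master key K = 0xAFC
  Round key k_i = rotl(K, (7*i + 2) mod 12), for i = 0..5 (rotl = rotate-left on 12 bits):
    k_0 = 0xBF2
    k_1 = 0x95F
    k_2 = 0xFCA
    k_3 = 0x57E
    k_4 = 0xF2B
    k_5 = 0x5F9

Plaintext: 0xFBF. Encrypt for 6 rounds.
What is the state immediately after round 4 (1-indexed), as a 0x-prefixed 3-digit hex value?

0xB2C

s_0 = plaintext = 0xFBF
s_1 = Round(s_0, k_0) = 0x3D0
s_2 = Round(s_1, k_1) = 0x021
s_3 = Round(s_2, k_2) = 0xAE7
s_4 = Round(s_3, k_3) = 0xB2C
s_5 = Round(s_4, k_4) = 0xCF7
s_6 = Round(s_5, k_5) = 0x4EA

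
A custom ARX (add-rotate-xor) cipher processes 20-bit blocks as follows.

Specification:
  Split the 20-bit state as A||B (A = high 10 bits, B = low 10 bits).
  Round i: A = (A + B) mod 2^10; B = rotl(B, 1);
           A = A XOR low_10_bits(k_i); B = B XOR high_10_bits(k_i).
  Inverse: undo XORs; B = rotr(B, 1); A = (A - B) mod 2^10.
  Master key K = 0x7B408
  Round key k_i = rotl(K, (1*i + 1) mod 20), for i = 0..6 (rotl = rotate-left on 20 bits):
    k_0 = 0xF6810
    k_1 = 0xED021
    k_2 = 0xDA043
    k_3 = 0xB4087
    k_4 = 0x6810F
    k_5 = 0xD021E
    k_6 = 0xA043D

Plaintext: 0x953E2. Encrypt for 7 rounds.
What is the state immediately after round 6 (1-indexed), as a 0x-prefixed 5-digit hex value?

0x74CAA

s_0 = plaintext = 0x953E2
s_1 = Round(s_0, k_0) = 0x8981F
s_2 = Round(s_1, k_1) = 0x9938A
s_3 = Round(s_2, k_2) = 0x6B47D
s_4 = Round(s_3, k_3) = 0xAB62A
s_5 = Round(s_4, k_4) = 0x761F5
s_6 = Round(s_5, k_5) = 0x74CAA
s_7 = Round(s_6, k_6) = 0x903D5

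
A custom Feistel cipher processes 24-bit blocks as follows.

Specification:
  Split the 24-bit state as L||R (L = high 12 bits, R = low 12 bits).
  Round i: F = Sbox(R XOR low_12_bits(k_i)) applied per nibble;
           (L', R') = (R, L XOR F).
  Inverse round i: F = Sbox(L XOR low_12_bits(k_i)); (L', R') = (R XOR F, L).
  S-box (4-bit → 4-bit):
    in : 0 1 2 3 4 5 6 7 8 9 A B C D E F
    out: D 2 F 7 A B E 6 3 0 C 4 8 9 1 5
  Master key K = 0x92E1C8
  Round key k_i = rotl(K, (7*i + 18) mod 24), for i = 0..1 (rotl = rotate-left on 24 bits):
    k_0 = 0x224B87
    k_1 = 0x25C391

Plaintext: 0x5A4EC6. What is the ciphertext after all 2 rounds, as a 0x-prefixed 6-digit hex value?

0xE067C0

s_0 = plaintext = 0x5A4EC6
s_1 = Round(s_0, k_0) = 0xEC6E06
s_2 = Round(s_1, k_1) = 0xE067C0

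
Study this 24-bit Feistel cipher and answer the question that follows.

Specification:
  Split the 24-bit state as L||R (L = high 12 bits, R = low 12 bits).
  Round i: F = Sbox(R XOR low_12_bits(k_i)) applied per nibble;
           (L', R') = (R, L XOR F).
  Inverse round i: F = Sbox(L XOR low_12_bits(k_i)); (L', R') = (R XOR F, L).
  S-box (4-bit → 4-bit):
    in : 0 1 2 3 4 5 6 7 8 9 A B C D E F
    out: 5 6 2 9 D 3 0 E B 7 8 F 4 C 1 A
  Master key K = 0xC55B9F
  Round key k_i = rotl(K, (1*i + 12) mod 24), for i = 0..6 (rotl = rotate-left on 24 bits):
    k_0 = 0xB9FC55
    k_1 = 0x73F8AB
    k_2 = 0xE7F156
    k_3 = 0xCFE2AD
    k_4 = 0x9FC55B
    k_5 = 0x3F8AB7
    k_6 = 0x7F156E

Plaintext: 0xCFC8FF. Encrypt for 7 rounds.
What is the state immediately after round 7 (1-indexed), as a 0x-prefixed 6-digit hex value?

0xB23A2E

s_0 = plaintext = 0xCFC8FF
s_1 = Round(s_0, k_0) = 0x8FF174
s_2 = Round(s_1, k_1) = 0x174F35
s_3 = Round(s_2, k_2) = 0xF3507D
s_4 = Round(s_3, k_3) = 0x07DDF0
s_5 = Round(s_4, k_4) = 0xDF0BF2
s_6 = Round(s_5, k_5) = 0xBF2B23
s_7 = Round(s_6, k_6) = 0xB23A2E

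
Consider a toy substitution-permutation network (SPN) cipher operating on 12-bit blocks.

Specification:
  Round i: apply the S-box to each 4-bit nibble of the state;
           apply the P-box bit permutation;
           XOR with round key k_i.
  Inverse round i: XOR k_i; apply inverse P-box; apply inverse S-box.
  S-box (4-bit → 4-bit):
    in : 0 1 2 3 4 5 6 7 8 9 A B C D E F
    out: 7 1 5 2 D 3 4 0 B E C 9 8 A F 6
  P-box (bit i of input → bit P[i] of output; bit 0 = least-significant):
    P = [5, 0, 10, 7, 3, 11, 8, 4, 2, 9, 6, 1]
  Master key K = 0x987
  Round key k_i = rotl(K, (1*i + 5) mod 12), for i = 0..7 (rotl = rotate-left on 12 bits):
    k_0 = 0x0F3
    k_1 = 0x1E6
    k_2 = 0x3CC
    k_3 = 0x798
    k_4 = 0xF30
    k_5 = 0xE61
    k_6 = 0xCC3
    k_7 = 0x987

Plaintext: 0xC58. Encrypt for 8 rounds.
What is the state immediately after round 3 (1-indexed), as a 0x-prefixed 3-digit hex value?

0x653

s_0 = plaintext = 0xC58
s_1 = Round(s_0, k_0) = 0x858
s_2 = Round(s_1, k_1) = 0xB49
s_3 = Round(s_2, k_2) = 0x653
s_4 = Round(s_3, k_3) = 0xFD1
s_5 = Round(s_4, k_4) = 0x540
s_6 = Round(s_5, k_5) = 0x95C
s_7 = Round(s_6, k_6) = 0x609
s_8 = Round(s_7, k_7) = 0x44E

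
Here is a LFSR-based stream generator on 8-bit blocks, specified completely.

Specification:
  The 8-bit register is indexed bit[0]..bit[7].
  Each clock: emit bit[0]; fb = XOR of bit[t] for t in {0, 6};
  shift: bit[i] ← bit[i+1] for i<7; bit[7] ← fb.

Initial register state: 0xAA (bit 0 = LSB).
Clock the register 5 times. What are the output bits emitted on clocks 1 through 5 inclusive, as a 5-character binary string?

reg_0 = 0xAA
clock 1: out=0, reg = 0x55
clock 2: out=1, reg = 0x2A
clock 3: out=0, reg = 0x15
clock 4: out=1, reg = 0x8A
clock 5: out=0, reg = 0x45

01010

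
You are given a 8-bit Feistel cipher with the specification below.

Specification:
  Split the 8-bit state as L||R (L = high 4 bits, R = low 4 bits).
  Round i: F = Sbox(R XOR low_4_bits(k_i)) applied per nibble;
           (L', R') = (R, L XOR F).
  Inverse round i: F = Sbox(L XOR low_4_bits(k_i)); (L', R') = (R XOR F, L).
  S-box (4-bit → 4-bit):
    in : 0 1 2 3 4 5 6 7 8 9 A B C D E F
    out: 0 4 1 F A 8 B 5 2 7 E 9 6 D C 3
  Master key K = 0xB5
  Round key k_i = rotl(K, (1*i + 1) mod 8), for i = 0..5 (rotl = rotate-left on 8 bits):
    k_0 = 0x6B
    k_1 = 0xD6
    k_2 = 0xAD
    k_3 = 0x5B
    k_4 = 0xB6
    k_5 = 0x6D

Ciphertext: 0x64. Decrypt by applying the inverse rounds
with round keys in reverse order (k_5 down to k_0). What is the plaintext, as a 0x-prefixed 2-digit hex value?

s_0 = ciphertext = 0x64
s_1 = InvRound(s_0, k_5) = 0xD6
s_2 = InvRound(s_1, k_4) = 0xFD
s_3 = InvRound(s_2, k_3) = 0x7F
s_4 = InvRound(s_3, k_2) = 0x17
s_5 = InvRound(s_4, k_1) = 0x21
s_6 = InvRound(s_5, k_0) = 0x62

0x62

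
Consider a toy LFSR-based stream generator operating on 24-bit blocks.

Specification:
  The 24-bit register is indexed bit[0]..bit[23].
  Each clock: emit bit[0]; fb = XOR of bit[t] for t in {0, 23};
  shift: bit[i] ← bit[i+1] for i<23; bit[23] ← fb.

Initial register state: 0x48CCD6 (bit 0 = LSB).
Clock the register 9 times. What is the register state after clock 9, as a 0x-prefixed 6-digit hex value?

0xD92466

reg_0 = 0x48CCD6
clock 1: out=0, reg = 0x24666B
clock 2: out=1, reg = 0x923335
clock 3: out=1, reg = 0x49199A
clock 4: out=0, reg = 0x248CCD
clock 5: out=1, reg = 0x924666
clock 6: out=0, reg = 0xC92333
clock 7: out=1, reg = 0x649199
clock 8: out=1, reg = 0xB248CC
clock 9: out=0, reg = 0xD92466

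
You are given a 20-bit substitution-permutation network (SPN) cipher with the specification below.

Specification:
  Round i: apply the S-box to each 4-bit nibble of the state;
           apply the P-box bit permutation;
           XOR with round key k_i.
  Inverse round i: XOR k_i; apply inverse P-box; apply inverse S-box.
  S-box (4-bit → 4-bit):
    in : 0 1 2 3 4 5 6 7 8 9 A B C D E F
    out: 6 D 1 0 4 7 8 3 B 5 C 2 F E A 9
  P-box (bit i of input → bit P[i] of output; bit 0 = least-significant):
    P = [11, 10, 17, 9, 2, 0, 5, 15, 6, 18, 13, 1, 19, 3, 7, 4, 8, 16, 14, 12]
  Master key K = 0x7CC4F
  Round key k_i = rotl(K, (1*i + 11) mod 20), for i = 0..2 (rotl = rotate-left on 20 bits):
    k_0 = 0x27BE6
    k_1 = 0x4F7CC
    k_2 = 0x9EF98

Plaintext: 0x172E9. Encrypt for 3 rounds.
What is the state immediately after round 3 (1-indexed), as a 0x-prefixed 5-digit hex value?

0xE80CA

s_0 = plaintext = 0x172E9
s_1 = Round(s_0, k_0) = 0x8A2AF
s_2 = Round(s_1, k_1) = 0x56C3C
s_3 = Round(s_2, k_2) = 0xE80CA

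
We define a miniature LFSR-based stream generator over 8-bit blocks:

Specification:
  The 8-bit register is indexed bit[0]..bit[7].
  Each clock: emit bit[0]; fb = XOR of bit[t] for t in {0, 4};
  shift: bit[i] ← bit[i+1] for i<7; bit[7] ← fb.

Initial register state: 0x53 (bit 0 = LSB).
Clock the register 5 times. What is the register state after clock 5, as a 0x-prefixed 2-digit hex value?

reg_0 = 0x53
clock 1: out=1, reg = 0x29
clock 2: out=1, reg = 0x94
clock 3: out=0, reg = 0xCA
clock 4: out=0, reg = 0x65
clock 5: out=1, reg = 0xB2

0xB2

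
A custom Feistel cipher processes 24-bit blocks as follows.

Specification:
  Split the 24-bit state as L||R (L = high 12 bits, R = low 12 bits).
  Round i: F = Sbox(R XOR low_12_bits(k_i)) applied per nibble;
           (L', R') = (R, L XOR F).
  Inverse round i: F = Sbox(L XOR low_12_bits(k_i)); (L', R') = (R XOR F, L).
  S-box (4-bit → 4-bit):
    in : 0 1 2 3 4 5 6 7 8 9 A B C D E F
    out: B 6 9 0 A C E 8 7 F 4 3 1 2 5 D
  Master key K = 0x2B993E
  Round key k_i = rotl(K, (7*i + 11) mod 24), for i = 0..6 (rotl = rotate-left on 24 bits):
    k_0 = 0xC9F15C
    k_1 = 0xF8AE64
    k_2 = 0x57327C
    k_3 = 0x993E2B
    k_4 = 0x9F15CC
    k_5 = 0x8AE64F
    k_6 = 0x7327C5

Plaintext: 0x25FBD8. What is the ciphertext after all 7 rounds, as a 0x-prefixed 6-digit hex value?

s_0 = plaintext = 0x25FBD8
s_1 = Round(s_0, k_0) = 0xBD8625
s_2 = Round(s_1, k_1) = 0x625C7E
s_3 = Round(s_2, k_2) = 0xC7E39C
s_4 = Round(s_3, k_3) = 0x39CE46
s_5 = Round(s_4, k_4) = 0xE460E8
s_6 = Round(s_5, k_5) = 0x0E800E
s_7 = Round(s_6, k_6) = 0x00E8FB

0x00E8FB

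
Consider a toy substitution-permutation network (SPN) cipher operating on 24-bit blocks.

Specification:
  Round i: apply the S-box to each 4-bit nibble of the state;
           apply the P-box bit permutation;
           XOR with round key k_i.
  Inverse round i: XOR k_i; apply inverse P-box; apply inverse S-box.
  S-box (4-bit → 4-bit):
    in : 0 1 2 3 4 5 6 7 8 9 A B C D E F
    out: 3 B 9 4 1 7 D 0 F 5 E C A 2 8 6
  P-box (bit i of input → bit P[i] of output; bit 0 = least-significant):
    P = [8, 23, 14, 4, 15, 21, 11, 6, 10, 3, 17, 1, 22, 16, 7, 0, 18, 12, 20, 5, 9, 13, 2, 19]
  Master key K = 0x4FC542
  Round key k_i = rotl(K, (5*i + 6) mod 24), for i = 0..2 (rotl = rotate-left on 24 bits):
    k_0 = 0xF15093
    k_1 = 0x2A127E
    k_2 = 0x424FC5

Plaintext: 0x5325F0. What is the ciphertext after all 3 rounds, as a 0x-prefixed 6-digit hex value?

0x54923A

s_0 = plaintext = 0x5325F0
s_1 = Round(s_0, k_0) = 0x037F9E
s_2 = Round(s_1, k_1) = 0x38B866
s_3 = Round(s_2, k_2) = 0x54923A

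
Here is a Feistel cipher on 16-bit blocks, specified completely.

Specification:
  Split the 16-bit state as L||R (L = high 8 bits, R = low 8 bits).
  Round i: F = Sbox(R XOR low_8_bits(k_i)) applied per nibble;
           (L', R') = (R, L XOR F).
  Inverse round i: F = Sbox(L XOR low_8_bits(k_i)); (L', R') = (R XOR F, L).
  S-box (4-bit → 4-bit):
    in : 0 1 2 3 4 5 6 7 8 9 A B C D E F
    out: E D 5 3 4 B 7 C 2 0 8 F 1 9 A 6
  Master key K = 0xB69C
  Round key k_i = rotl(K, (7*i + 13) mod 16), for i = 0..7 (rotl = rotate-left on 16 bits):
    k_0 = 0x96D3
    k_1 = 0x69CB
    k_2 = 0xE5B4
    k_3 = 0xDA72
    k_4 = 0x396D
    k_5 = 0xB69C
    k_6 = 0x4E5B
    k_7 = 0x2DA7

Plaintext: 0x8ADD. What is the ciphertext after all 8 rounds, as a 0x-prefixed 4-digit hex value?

0x27C1

s_0 = plaintext = 0x8ADD
s_1 = Round(s_0, k_0) = 0xDD60
s_2 = Round(s_1, k_1) = 0x6052
s_3 = Round(s_2, k_2) = 0x52C7
s_4 = Round(s_3, k_3) = 0xC7A9
s_5 = Round(s_4, k_4) = 0xA9D3
s_6 = Round(s_5, k_5) = 0xD3EF
s_7 = Round(s_6, k_6) = 0xEF27
s_8 = Round(s_7, k_7) = 0x27C1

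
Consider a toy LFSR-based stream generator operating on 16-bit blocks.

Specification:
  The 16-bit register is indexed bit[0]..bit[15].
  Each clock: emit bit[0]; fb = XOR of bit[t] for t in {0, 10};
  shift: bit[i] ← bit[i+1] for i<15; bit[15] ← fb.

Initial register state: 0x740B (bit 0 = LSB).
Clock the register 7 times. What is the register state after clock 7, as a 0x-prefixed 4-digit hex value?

0x2CE8

reg_0 = 0x740B
clock 1: out=1, reg = 0x3A05
clock 2: out=1, reg = 0x9D02
clock 3: out=0, reg = 0xCE81
clock 4: out=1, reg = 0x6740
clock 5: out=0, reg = 0xB3A0
clock 6: out=0, reg = 0x59D0
clock 7: out=0, reg = 0x2CE8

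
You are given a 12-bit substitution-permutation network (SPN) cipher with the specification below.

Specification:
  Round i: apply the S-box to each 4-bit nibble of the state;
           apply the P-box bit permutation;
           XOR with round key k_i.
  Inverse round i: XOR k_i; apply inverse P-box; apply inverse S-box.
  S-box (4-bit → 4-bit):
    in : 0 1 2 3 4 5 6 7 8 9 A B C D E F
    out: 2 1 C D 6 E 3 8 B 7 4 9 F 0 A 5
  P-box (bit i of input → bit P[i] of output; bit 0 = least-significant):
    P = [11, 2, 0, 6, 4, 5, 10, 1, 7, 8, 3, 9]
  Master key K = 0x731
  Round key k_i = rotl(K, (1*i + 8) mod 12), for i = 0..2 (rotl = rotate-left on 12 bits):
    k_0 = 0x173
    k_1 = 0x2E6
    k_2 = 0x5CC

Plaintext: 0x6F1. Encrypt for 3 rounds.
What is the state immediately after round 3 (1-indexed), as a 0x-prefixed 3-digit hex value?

s_0 = plaintext = 0x6F1
s_1 = Round(s_0, k_0) = 0xCE3
s_2 = Round(s_1, k_1) = 0x90D
s_3 = Round(s_2, k_2) = 0x464

0x464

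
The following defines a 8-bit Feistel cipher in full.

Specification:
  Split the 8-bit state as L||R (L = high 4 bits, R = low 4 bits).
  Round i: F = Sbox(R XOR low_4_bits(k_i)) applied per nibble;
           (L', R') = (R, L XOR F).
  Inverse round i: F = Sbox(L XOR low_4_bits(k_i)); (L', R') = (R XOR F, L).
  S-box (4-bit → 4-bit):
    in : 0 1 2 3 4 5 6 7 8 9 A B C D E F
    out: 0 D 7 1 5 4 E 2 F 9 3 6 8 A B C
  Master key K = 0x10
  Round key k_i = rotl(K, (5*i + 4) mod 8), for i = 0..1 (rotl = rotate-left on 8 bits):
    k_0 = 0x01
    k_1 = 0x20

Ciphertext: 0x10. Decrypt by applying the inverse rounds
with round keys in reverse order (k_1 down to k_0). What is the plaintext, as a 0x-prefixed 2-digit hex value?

0x9D

s_0 = ciphertext = 0x10
s_1 = InvRound(s_0, k_1) = 0xD1
s_2 = InvRound(s_1, k_0) = 0x9D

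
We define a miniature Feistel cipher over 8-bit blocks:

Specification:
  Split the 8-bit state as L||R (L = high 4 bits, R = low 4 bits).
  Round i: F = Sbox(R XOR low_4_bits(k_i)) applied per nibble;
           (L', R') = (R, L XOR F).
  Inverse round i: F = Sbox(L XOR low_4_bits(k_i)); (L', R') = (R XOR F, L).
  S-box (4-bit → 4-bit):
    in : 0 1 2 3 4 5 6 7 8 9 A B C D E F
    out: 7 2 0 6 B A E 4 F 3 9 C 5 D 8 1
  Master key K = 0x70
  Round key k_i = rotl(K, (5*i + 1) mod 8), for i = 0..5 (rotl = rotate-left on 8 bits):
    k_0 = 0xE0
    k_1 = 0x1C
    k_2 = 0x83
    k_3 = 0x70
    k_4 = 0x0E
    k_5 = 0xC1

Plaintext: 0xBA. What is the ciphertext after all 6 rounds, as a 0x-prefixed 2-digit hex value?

s_0 = plaintext = 0xBA
s_1 = Round(s_0, k_0) = 0xA2
s_2 = Round(s_1, k_1) = 0x22
s_3 = Round(s_2, k_2) = 0x20
s_4 = Round(s_3, k_3) = 0x05
s_5 = Round(s_4, k_4) = 0x5C
s_6 = Round(s_5, k_5) = 0xC8

0xC8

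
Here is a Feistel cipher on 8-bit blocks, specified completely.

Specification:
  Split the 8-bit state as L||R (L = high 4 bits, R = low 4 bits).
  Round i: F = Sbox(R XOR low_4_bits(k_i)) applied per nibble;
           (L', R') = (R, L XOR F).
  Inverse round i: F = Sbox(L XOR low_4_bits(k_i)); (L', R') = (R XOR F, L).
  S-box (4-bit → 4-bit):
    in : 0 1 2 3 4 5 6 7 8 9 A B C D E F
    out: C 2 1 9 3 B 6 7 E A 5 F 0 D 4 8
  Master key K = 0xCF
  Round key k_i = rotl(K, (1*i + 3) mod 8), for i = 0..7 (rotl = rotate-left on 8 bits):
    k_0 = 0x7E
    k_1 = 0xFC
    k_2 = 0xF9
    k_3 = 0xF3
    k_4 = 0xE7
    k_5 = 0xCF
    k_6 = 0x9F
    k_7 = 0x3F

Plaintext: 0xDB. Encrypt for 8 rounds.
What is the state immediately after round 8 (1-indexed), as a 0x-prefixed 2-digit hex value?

0xFF

s_0 = plaintext = 0xDB
s_1 = Round(s_0, k_0) = 0xB6
s_2 = Round(s_1, k_1) = 0x6E
s_3 = Round(s_2, k_2) = 0xE1
s_4 = Round(s_3, k_3) = 0x1F
s_5 = Round(s_4, k_4) = 0xFF
s_6 = Round(s_5, k_5) = 0xF3
s_7 = Round(s_6, k_6) = 0x3F
s_8 = Round(s_7, k_7) = 0xFF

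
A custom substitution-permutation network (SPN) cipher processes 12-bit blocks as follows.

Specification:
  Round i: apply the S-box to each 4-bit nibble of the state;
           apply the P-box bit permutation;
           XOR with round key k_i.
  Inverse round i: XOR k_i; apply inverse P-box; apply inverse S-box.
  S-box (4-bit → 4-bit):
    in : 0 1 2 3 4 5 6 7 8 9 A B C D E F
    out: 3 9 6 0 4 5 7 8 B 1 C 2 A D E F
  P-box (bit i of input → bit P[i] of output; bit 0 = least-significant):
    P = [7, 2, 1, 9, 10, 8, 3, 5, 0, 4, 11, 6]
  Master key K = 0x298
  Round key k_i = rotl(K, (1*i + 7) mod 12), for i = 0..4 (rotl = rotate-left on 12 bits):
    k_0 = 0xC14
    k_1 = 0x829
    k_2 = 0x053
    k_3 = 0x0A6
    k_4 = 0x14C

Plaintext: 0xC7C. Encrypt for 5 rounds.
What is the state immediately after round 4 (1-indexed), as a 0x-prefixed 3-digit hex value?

s_0 = plaintext = 0xC7C
s_1 = Round(s_0, k_0) = 0xE60
s_2 = Round(s_1, k_1) = 0x5F5
s_3 = Round(s_2, k_2) = 0xDF8
s_4 = Round(s_3, k_3) = 0xF4B
s_5 = Round(s_4, k_4) = 0x911

0xF4B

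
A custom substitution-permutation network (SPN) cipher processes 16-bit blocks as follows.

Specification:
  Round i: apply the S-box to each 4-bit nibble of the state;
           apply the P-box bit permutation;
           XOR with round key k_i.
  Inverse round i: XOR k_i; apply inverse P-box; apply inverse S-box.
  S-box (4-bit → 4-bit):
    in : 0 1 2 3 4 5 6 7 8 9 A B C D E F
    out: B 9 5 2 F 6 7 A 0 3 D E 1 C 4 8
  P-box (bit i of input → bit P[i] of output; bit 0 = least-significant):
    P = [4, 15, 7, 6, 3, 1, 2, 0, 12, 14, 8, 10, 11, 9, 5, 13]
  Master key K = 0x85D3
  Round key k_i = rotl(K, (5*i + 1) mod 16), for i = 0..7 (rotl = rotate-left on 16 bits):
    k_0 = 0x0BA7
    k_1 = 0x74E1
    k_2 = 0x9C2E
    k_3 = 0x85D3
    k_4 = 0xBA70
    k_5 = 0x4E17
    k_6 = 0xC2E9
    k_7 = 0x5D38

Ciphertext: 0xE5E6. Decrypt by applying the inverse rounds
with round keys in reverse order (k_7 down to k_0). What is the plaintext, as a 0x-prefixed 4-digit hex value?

0x3485

s_0 = ciphertext = 0xE5E6
s_1 = InvRound(s_0, k_7) = 0x1C64
s_2 = InvRound(s_1, k_6) = 0x90A5
s_3 = InvRound(s_2, k_5) = 0x6036
s_4 = InvRound(s_3, k_4) = 0x9957
s_5 = InvRound(s_4, k_3) = 0xC1EE
s_6 = InvRound(s_5, k_2) = 0xC48D
s_7 = InvRound(s_6, k_1) = 0xDC27
s_8 = InvRound(s_7, k_0) = 0x3485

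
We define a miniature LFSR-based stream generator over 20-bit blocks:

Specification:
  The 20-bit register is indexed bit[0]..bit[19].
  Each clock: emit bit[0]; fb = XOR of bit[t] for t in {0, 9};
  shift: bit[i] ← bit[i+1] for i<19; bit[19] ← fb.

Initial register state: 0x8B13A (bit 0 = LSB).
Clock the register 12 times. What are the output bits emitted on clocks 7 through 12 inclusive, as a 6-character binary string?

reg_0 = 0x8B13A
clock 1: out=0, reg = 0x4589D
clock 2: out=1, reg = 0xA2C4E
clock 3: out=0, reg = 0x51627
clock 4: out=1, reg = 0x28B13
clock 5: out=1, reg = 0x14589
clock 6: out=1, reg = 0x8A2C4
clock 7: out=0, reg = 0xC5162
clock 8: out=0, reg = 0x628B1
clock 9: out=1, reg = 0xB1458
clock 10: out=0, reg = 0x58A2C
clock 11: out=0, reg = 0xAC516
clock 12: out=0, reg = 0x5628B

001000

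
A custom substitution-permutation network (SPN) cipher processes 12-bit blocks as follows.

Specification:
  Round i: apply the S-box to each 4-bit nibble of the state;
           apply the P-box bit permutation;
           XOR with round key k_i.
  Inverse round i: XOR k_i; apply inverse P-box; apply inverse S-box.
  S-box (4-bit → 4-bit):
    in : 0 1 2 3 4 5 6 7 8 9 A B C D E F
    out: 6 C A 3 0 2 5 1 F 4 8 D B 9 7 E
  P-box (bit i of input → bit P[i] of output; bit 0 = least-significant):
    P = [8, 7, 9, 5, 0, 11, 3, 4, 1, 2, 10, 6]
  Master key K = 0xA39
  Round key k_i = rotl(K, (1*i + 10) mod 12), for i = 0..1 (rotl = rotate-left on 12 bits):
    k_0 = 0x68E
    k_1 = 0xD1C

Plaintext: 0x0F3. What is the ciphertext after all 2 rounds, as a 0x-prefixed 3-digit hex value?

s_0 = plaintext = 0x0F3
s_1 = Round(s_0, k_0) = 0xB12
s_2 = Round(s_1, k_1) = 0x9E6

0x9E6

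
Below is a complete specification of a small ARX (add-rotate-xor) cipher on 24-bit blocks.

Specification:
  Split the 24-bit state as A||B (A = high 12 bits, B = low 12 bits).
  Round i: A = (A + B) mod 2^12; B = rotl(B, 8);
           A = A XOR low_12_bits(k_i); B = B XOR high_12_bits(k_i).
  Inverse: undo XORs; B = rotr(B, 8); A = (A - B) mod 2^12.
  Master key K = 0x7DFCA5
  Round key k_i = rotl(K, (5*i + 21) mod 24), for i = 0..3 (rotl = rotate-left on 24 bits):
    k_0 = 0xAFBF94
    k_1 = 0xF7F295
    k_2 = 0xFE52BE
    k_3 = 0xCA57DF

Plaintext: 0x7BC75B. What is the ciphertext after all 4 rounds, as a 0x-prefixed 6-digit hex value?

0xB97F2A

s_0 = plaintext = 0x7BC75B
s_1 = Round(s_0, k_0) = 0x08318E
s_2 = Round(s_1, k_1) = 0x084167
s_3 = Round(s_2, k_2) = 0x3558F3
s_4 = Round(s_3, k_3) = 0xB97F2A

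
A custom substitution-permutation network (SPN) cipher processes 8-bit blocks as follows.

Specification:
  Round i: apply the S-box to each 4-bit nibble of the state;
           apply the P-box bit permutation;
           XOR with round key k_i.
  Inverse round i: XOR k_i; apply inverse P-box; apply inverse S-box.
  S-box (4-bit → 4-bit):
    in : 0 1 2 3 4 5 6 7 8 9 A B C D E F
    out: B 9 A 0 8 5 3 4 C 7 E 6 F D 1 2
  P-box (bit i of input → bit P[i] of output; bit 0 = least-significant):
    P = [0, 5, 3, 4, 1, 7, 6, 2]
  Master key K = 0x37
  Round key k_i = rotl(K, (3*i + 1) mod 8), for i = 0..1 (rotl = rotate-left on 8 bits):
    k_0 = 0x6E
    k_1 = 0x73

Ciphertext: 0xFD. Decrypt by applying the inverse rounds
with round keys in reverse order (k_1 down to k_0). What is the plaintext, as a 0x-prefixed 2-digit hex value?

s_0 = ciphertext = 0xFD
s_1 = InvRound(s_0, k_1) = 0x07
s_2 = InvRound(s_1, k_0) = 0x79

0x79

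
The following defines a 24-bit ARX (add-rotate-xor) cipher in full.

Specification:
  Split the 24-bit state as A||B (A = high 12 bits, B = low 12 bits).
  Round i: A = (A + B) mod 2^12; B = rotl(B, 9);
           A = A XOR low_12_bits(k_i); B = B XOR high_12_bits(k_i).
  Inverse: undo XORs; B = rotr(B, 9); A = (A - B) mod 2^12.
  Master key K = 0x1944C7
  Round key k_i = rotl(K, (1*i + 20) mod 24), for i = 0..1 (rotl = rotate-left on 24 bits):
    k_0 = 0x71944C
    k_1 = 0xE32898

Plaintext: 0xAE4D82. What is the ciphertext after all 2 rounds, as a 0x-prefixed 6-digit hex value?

s_0 = plaintext = 0xAE4D82
s_1 = Round(s_0, k_0) = 0xC2A2A9
s_2 = Round(s_1, k_1) = 0x64BC67

0x64BC67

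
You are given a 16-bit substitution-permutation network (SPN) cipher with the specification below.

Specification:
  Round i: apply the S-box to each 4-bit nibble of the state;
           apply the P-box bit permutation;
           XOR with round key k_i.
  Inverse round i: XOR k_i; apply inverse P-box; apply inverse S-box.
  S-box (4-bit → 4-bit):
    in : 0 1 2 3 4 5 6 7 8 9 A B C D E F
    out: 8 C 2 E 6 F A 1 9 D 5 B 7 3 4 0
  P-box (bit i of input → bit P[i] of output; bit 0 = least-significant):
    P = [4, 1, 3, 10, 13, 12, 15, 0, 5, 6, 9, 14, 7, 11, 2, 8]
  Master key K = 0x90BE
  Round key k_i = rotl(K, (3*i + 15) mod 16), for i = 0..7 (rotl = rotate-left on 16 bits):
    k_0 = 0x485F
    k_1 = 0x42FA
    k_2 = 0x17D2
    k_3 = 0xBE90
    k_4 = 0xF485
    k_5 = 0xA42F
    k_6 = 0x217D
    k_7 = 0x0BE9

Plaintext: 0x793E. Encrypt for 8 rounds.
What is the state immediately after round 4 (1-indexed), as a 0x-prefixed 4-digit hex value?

s_0 = plaintext = 0x793E
s_1 = Round(s_0, k_0) = 0x9AF6
s_2 = Round(s_1, k_1) = 0x455C
s_3 = Round(s_2, k_2) = 0xEDAD
s_4 = Round(s_3, k_3) = 0x1EE6
s_5 = Round(s_4, k_4) = 0x7383
s_6 = Round(s_5, k_5) = 0xC2E4
s_7 = Round(s_6, k_6) = 0xA9B3
s_8 = Round(s_7, k_7) = 0x7D46

0x1EE6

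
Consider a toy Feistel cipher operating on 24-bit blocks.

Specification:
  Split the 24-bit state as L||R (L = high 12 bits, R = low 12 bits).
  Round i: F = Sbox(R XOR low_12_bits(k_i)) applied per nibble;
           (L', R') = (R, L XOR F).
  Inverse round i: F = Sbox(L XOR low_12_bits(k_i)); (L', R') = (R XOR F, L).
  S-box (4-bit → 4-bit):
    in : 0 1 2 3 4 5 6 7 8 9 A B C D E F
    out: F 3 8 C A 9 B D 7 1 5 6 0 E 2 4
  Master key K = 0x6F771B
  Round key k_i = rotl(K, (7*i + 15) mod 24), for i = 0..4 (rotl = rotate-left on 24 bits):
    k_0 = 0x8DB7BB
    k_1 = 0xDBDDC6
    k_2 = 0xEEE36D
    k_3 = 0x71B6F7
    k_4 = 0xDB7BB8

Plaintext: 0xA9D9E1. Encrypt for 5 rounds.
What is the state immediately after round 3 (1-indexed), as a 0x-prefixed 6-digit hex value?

0x0E347A

s_0 = plaintext = 0xA9D9E1
s_1 = Round(s_0, k_0) = 0x9E1808
s_2 = Round(s_1, k_1) = 0x8080E3
s_3 = Round(s_2, k_2) = 0x0E347A
s_4 = Round(s_3, k_3) = 0x47A89D
s_5 = Round(s_4, k_4) = 0x89D8F3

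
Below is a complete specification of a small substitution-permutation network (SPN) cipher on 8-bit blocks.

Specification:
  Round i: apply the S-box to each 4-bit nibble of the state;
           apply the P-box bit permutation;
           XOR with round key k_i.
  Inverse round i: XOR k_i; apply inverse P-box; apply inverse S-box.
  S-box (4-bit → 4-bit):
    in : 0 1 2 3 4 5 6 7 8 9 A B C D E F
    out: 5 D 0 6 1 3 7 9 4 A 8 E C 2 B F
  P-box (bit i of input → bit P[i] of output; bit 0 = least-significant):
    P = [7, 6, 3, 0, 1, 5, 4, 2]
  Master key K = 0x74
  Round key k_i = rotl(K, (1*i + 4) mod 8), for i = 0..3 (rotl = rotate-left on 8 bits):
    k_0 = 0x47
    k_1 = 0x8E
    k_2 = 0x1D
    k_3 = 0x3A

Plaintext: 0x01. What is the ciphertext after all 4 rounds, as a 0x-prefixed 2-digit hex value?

s_0 = plaintext = 0x01
s_1 = Round(s_0, k_0) = 0xDC
s_2 = Round(s_1, k_1) = 0xA7
s_3 = Round(s_2, k_2) = 0x98
s_4 = Round(s_3, k_3) = 0x16

0x16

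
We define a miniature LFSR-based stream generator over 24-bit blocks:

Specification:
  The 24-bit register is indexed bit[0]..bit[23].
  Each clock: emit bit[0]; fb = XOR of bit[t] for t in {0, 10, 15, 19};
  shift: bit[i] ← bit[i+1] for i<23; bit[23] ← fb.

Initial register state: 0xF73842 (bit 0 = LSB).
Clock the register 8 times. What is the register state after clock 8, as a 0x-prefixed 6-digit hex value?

reg_0 = 0xF73842
clock 1: out=0, reg = 0x7B9C21
clock 2: out=1, reg = 0x3DCE10
clock 3: out=0, reg = 0x9EE708
clock 4: out=0, reg = 0xCF7384
clock 5: out=0, reg = 0xE7B9C2
clock 6: out=0, reg = 0xF3DCE1
clock 7: out=1, reg = 0xF9EE70
clock 8: out=0, reg = 0xFCF738

0xFCF738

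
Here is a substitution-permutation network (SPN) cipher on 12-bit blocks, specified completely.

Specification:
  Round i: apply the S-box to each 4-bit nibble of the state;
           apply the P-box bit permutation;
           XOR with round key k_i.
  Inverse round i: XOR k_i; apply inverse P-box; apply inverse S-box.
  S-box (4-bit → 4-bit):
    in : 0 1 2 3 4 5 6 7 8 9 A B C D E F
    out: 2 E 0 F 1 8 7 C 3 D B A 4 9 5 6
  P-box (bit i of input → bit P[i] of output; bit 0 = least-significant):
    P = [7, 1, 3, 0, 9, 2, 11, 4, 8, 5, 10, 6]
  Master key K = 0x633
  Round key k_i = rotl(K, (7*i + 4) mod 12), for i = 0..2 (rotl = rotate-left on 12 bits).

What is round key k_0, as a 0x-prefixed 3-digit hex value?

K = 0x633
k_0 = rotl(K, (7*0+4) mod 12) = rotl(K, 4) = 0x336

0x336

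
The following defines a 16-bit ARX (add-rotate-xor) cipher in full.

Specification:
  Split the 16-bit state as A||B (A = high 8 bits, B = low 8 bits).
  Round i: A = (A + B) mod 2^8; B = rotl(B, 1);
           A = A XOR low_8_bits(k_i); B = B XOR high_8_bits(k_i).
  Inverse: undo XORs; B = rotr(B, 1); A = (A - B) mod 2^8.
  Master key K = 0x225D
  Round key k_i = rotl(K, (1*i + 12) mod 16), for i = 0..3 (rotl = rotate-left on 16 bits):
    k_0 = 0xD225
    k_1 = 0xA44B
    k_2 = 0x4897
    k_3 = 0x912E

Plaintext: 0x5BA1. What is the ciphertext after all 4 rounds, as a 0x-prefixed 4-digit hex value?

0xA81F

s_0 = plaintext = 0x5BA1
s_1 = Round(s_0, k_0) = 0xD991
s_2 = Round(s_1, k_1) = 0x2187
s_3 = Round(s_2, k_2) = 0x3F47
s_4 = Round(s_3, k_3) = 0xA81F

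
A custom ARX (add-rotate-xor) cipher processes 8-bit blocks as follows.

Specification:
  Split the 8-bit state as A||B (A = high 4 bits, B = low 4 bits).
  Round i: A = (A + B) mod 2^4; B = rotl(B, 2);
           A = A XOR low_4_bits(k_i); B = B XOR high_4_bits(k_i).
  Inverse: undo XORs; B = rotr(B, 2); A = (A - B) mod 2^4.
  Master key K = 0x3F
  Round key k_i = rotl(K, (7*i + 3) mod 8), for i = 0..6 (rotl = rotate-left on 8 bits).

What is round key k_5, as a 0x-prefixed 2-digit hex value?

0xCF

K = 0x3F
k_0 = rotl(K, (7*0+3) mod 8) = rotl(K, 3) = 0xF9
k_1 = rotl(K, (7*1+3) mod 8) = rotl(K, 2) = 0xFC
k_2 = rotl(K, (7*2+3) mod 8) = rotl(K, 1) = 0x7E
k_3 = rotl(K, (7*3+3) mod 8) = rotl(K, 0) = 0x3F
k_4 = rotl(K, (7*4+3) mod 8) = rotl(K, 7) = 0x9F
k_5 = rotl(K, (7*5+3) mod 8) = rotl(K, 6) = 0xCF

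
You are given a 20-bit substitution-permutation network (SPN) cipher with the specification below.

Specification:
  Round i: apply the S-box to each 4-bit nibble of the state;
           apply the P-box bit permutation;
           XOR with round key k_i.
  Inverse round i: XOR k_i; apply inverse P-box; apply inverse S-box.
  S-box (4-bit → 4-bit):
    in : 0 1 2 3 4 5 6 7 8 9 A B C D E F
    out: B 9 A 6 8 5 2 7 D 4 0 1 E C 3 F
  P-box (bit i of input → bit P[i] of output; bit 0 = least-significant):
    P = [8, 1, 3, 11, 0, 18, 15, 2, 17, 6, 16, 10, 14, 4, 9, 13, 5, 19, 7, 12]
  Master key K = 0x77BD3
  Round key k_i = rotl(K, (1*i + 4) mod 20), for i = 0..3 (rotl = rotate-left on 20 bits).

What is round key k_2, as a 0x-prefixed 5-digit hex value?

K = 0x77BD3
k_0 = rotl(K, (1*0+4) mod 20) = rotl(K, 4) = 0x7BD37
k_1 = rotl(K, (1*1+4) mod 20) = rotl(K, 5) = 0xF7A6E
k_2 = rotl(K, (1*2+4) mod 20) = rotl(K, 6) = 0xEF4DD

0xEF4DD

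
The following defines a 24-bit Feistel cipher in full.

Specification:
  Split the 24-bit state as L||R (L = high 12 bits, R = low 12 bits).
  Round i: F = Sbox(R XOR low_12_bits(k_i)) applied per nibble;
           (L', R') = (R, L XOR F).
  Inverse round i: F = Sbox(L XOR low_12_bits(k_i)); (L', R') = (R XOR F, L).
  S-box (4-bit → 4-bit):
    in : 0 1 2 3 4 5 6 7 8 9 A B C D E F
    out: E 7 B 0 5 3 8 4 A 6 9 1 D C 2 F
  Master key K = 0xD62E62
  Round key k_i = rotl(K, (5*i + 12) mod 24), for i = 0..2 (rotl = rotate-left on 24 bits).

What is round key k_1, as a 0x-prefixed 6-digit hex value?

0xC5AC5C

K = 0xD62E62
k_0 = rotl(K, (5*0+12) mod 24) = rotl(K, 12) = 0xE62D62
k_1 = rotl(K, (5*1+12) mod 24) = rotl(K, 17) = 0xC5AC5C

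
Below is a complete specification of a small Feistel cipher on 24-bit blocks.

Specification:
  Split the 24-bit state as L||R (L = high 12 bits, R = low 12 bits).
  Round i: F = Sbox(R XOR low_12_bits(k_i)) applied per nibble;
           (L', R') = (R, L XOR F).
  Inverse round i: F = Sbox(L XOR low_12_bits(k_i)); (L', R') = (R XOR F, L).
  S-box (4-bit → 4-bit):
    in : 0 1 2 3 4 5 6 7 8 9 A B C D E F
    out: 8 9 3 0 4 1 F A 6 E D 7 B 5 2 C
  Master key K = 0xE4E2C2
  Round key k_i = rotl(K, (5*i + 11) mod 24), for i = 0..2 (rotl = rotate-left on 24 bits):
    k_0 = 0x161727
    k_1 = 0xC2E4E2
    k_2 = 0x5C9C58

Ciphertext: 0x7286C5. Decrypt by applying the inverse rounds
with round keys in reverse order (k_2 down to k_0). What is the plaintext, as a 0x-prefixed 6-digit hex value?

s_0 = ciphertext = 0x7286C5
s_1 = InvRound(s_0, k_2) = 0x16D728
s_2 = InvRound(s_1, k_1) = 0x64416D
s_3 = InvRound(s_2, k_0) = 0x89D644

0x89D644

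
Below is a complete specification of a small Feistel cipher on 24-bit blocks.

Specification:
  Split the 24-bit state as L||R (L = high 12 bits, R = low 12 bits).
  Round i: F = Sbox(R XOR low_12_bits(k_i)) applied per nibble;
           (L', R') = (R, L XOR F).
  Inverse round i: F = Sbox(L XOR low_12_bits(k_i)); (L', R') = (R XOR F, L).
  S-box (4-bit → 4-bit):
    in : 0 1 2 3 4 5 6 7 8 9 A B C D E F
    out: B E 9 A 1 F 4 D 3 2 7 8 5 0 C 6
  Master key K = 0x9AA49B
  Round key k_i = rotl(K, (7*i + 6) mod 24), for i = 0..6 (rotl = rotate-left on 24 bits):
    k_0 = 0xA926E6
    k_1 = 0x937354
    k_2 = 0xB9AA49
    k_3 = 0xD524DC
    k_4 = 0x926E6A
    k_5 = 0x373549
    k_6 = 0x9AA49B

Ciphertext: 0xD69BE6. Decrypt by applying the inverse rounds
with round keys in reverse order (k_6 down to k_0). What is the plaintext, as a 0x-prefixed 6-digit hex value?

s_0 = ciphertext = 0xD69BE6
s_1 = InvRound(s_0, k_6) = 0x98FD69
s_2 = InvRound(s_1, k_5) = 0x83D98F
s_3 = InvRound(s_2, k_4) = 0xD7283D
s_4 = InvRound(s_3, k_3) = 0xA41D72
s_5 = InvRound(s_4, k_2) = 0x6C1A41
s_6 = InvRound(s_5, k_1) = 0x56E6C1
s_7 = InvRound(s_6, k_0) = 0xCF256E

0xCF256E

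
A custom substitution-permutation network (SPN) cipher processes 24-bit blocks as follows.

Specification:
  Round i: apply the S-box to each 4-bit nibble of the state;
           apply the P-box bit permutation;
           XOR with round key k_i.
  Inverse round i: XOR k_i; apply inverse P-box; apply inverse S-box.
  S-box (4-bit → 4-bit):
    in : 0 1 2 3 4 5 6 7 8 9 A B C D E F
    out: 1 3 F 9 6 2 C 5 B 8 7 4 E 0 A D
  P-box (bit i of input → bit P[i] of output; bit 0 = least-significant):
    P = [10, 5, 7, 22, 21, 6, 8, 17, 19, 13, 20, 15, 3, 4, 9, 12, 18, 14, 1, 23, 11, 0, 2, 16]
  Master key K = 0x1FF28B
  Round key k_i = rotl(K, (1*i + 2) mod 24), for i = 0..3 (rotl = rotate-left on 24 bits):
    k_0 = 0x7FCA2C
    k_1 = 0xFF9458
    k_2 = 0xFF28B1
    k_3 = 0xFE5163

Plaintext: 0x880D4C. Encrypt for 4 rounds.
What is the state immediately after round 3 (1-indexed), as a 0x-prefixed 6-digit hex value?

s_0 = plaintext = 0x880D4C
s_1 = Round(s_0, k_0) = 0xBA83C5
s_2 = Round(s_1, k_1) = 0xF14526
s_3 = Round(s_2, k_2) = 0x984365
s_4 = Round(s_3, k_3) = 0x719253

0x984365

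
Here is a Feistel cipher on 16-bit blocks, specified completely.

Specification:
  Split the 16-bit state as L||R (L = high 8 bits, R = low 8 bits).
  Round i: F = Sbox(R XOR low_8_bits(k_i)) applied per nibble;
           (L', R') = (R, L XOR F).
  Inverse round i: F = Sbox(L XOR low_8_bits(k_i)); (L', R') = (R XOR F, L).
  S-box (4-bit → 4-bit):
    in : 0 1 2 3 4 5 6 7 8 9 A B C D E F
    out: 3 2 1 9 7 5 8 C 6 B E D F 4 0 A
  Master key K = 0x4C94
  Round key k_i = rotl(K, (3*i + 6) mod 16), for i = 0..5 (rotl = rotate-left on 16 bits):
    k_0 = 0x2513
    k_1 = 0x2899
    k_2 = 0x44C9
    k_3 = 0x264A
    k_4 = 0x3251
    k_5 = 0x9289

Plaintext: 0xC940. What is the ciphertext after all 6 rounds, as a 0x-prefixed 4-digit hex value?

s_0 = plaintext = 0xC940
s_1 = Round(s_0, k_0) = 0x4090
s_2 = Round(s_1, k_1) = 0x907B
s_3 = Round(s_2, k_2) = 0x7B41
s_4 = Round(s_3, k_3) = 0x4146
s_5 = Round(s_4, k_4) = 0x466D
s_6 = Round(s_5, k_5) = 0x6D41

0x6D41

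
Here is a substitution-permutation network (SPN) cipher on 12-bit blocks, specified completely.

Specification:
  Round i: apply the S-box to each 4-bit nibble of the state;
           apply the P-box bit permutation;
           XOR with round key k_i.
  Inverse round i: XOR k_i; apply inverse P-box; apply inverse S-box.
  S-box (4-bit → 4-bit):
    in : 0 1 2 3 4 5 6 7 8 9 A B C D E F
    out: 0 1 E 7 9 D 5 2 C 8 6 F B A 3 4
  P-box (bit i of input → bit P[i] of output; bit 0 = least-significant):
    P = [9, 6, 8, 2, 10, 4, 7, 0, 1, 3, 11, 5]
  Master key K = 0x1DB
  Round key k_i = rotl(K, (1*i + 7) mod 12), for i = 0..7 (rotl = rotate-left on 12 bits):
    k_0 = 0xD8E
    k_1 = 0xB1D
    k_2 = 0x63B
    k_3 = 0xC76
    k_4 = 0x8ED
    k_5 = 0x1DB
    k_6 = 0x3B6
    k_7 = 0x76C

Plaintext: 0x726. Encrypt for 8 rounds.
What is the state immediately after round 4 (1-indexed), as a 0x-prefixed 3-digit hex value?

s_0 = plaintext = 0x726
s_1 = Round(s_0, k_0) = 0xE17
s_2 = Round(s_1, k_1) = 0xF57
s_3 = Round(s_2, k_2) = 0xAFA
s_4 = Round(s_3, k_3) = 0x5BE
s_5 = Round(s_4, k_4) = 0x61E
s_6 = Round(s_5, k_5) = 0xF99
s_7 = Round(s_6, k_6) = 0xBB3
s_8 = Round(s_7, k_7) = 0x897

0x5BE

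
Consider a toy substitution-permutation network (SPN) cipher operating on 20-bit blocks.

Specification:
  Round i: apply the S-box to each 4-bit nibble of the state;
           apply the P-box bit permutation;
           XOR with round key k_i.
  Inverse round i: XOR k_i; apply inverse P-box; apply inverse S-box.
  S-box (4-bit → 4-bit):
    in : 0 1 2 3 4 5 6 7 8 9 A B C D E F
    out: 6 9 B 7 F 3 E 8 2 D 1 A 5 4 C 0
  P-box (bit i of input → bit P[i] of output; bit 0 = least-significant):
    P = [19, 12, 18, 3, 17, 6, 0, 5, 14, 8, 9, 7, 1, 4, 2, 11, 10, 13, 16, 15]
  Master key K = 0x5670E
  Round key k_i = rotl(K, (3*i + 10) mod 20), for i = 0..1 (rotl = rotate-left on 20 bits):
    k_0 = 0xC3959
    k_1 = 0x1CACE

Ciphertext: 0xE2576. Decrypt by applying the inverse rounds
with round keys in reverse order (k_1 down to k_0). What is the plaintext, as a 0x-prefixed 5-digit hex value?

0x1788A

s_0 = ciphertext = 0xE2576
s_1 = InvRound(s_0, k_1) = 0x4B419
s_2 = InvRound(s_1, k_0) = 0x1788A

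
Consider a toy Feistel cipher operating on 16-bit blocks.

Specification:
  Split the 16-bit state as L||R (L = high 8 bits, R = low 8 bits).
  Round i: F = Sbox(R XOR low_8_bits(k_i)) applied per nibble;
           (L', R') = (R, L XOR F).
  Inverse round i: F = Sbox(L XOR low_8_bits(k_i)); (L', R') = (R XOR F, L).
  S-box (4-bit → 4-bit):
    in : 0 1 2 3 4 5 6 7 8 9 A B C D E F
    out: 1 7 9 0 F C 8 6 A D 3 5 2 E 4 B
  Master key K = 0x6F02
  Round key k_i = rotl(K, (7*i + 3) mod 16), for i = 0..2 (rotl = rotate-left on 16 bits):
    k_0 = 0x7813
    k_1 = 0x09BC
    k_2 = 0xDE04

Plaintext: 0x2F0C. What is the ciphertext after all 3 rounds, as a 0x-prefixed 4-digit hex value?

0x46AD

s_0 = plaintext = 0x2F0C
s_1 = Round(s_0, k_0) = 0x0C54
s_2 = Round(s_1, k_1) = 0x5446
s_3 = Round(s_2, k_2) = 0x46AD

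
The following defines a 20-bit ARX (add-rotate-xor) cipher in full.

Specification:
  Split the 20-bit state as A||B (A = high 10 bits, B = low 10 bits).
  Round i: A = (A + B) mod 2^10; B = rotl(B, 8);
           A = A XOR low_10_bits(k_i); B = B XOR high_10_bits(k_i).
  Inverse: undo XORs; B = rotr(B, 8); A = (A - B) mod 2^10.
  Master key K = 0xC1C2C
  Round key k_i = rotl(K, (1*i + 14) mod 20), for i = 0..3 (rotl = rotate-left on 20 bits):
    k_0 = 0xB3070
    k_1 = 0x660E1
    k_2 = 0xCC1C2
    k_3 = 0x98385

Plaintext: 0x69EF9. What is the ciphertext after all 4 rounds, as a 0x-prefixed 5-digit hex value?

s_0 = plaintext = 0x69EF9
s_1 = Round(s_0, k_0) = 0x34372
s_2 = Round(s_1, k_1) = 0x28F44
s_3 = Round(s_2, k_2) = 0x897E1
s_4 = Round(s_3, k_3) = 0x60F98

0x60F98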